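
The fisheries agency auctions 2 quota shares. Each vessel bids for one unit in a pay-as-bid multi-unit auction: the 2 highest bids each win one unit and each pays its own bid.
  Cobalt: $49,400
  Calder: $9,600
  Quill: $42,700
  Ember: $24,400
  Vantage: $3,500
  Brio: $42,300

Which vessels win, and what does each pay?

Cobalt $49,400, Quill $42,700

Ordering the bids: 49,400 (Cobalt), 42,700 (Quill), 42,300 (Brio), 24,400 (Ember), …
Winners (2 units): Cobalt, Quill.
Each winner pays its own bid: Cobalt $49,400, Quill $42,700.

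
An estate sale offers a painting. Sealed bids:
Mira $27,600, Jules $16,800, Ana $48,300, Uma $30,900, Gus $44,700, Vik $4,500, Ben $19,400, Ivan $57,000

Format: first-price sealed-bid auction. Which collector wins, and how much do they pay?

Ivan pays $57,000

Sorting bids: 57,000 (Ivan) > 48,300 (Ana) > 44,700 (Gus) > 30,900 (Uma) > 27,600 (Mira) > 19,400 (Ben) > …
First-price: Ivan pays what they bid, $57,000.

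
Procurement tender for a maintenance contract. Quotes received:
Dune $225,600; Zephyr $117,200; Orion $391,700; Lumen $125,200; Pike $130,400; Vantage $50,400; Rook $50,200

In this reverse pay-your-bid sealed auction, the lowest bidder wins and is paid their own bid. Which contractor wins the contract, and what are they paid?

Rook is paid $50,200

Sorting bids: 50,200 (Rook) < 50,400 (Vantage) < 117,200 (Zephyr) < 125,200 (Lumen) < 130,400 (Pike) < 225,600 (Dune) < …
Rook has the lowest bid and is paid exactly that: $50,200.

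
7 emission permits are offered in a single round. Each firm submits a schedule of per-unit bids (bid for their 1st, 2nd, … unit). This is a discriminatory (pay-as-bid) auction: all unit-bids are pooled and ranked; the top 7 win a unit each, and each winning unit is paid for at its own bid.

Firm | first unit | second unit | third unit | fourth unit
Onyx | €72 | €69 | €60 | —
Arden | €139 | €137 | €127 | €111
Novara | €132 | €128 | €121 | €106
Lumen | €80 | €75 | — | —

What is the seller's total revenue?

Total revenue: €895

Pooled unit-bids ranked (top 7): 139 (Arden-1), 137 (Arden-2), 132 (Novara-1), 128 (Novara-2), 127 (Arden-3), 121 (Novara-3), 111 (Arden-4)
Next rejected bid: €106 (not a price — pay-as-bid).
Each winning unit pays its own bid.
Revenue = 139 + 137 + 132 + 128 + 127 + 121 + 111 = €895.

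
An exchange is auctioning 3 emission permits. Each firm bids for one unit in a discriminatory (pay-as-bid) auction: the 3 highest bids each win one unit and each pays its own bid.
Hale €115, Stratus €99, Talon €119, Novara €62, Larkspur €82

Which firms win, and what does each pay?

Ordering the bids: 119 (Talon), 115 (Hale), 99 (Stratus), 82 (Larkspur), 62 (Novara)
Top 3: Talon, Hale, Stratus.
Each winner pays its own bid: Talon €119, Hale €115, Stratus €99.

Talon €119, Hale €115, Stratus €99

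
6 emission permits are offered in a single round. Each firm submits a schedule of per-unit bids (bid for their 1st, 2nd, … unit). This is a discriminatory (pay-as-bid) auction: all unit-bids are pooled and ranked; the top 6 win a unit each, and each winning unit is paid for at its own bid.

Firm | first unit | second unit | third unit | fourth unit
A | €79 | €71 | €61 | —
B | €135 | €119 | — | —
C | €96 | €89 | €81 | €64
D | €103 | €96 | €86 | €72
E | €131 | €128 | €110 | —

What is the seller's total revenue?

Total revenue: €726

Pooled unit-bids ranked (top 6): 135 (B-1), 131 (E-1), 128 (E-2), 119 (B-2), 110 (E-3), 103 (D-1)
Next rejected bid: €96 (not a price — pay-as-bid).
Each winning unit pays its own bid.
Revenue = 135 + 131 + 128 + 119 + 110 + 103 = €726.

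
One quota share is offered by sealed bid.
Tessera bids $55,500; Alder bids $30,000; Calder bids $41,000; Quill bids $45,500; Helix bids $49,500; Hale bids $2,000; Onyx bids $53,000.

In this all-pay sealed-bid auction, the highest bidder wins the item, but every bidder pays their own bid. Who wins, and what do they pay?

All-pay sealed-bid auction: the highest bidder wins the item, but every bidder pays their own bid.
Bids in order: 55,500 (Tessera) > 53,000 (Onyx) > 49,500 (Helix) > 45,500 (Quill) > 41,000 (Calder) > 30,000 (Alder) > …
Tessera wins with the top bid; all bids are sunk regardless.

Tessera pays $55,500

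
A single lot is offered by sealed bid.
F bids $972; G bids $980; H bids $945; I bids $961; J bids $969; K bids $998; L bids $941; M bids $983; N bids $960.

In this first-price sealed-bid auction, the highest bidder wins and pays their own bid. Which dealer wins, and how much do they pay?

First-price sealed-bid auction: the highest bidder wins and pays their own bid.
Bids in order: 998 (K) > 983 (M) > 980 (G) > 972 (F) > 969 (J) > 961 (I) > …
K is highest → pays own bid, $998.

K pays $998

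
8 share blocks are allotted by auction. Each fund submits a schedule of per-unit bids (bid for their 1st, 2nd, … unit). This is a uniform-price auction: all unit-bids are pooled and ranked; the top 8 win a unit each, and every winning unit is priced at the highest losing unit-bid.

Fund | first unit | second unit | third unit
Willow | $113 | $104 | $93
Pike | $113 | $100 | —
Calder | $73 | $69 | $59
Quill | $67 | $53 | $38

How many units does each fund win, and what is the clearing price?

Calder 2, Pike 2, Quill 1, Willow 3; clearing price $59

Pooled unit-bids ranked (top 8): 113 (Willow-1), 113 (Pike-1), 104 (Willow-2), 100 (Pike-2), 93 (Willow-3), 73 (Calder-1), 69 (Calder-2), 67 (Quill-1)
Highest rejected unit-bid = $59.
Allocation: Calder 2, Pike 2, Quill 1, Willow 3.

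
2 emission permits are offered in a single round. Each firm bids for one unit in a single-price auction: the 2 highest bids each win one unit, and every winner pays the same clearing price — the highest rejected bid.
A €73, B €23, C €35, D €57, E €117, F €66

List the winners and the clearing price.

Ordering the bids: 117 (E), 73 (A), 66 (F), 57 (D), …
Top 2: E, A.
First losing bid is F's €66, which sets the uniform price.

E, A; each pays €66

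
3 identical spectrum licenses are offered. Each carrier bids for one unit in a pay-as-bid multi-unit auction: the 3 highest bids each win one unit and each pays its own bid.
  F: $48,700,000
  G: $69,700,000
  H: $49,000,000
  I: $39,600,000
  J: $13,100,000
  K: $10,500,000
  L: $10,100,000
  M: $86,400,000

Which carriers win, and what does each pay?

M $86,400,000, G $69,700,000, H $49,000,000

Bids ranked high→low: 86,400,000 (M), 69,700,000 (G), 49,000,000 (H), 48,700,000 (F), 39,600,000 (I), …
The 3 highest are M, G, H.
Each winner pays its own bid: M $86,400,000, G $69,700,000, H $49,000,000.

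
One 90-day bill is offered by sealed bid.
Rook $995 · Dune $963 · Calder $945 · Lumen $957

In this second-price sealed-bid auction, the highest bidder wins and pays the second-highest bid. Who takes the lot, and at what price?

Rook pays $963

Sorting bids: 995 (Rook) > 963 (Dune) > 957 (Lumen) > 945 (Calder)
Rook is highest; pays the second-highest bid, $963.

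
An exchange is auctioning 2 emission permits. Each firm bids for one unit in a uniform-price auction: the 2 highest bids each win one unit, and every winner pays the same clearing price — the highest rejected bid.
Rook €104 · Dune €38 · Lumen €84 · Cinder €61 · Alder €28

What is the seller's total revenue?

Sorting: 104 (Rook), 84 (Lumen), 61 (Cinder), 38 (Dune), …
Top 2: Rook, Lumen.
First losing bid is Cinder's €61, which sets the uniform price.
Total revenue = 2 × €61 = €122.

Total revenue: €122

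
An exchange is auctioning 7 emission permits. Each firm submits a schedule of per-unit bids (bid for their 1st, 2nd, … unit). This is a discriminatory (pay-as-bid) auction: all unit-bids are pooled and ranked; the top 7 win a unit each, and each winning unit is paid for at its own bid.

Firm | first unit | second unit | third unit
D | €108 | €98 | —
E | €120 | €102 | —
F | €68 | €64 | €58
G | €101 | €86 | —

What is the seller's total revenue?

Total revenue: €683

All unit-bids, highest first — top 7: 120 (E-1), 108 (D-1), 102 (E-2), 101 (G-1), 98 (D-2), 86 (G-2), 68 (F-1)
Next rejected bid: €64 (not a price — pay-as-bid).
Each winning unit pays its own bid.
Revenue = 120 + 108 + 102 + 101 + 98 + 86 + 68 = €683.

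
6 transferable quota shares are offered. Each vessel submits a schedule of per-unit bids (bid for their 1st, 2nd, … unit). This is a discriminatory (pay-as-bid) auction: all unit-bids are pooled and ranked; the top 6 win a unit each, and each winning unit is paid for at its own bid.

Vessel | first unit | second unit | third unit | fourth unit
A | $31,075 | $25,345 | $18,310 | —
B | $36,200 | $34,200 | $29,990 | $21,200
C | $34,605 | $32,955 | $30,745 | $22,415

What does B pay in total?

Pooled unit-bids ranked (top 6): 36,200 (B-1), 34,605 (C-1), 34,200 (B-2), 32,955 (C-2), 31,075 (A-1), 30,745 (C-3)
Next rejected bid: $29,990 (not a price — pay-as-bid).
B's winning unit-bids: 36,200 + 34,200 = $70,400.

B pays $70,400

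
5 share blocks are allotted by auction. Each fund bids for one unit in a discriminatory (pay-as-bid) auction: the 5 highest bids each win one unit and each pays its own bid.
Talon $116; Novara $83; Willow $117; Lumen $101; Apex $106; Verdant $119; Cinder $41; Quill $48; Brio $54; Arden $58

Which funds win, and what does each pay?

Sorting: 119 (Verdant), 117 (Willow), 116 (Talon), 106 (Apex), 101 (Lumen), 83 (Novara), 58 (Arden), …
The 5 highest are Verdant, Willow, Talon, Apex, Lumen.
Each winner pays its own bid: Verdant $119, Willow $117, Talon $116, Apex $106, Lumen $101.

Verdant $119, Willow $117, Talon $116, Apex $106, Lumen $101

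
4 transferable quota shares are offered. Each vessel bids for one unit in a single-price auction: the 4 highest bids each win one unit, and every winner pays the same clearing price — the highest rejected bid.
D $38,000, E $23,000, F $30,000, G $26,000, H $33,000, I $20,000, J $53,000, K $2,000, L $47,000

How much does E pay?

E pays $0

Sorting: 53,000 (J), 47,000 (L), 38,000 (D), 33,000 (H), 30,000 (F), 26,000 (G), …
Winners (4 units): J, L, D, H.
Clearing price = highest rejected bid = $30,000.
E does not win → pays $0.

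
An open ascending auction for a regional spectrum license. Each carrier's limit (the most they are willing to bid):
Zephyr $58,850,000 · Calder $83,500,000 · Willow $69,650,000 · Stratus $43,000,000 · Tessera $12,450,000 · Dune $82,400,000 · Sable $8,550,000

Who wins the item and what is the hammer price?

Limits in order: 83,500,000 (Calder) > 82,400,000 (Dune) > 69,650,000 (Willow) > 58,850,000 (Zephyr) > 43,000,000 (Stratus) > 12,450,000 (Tessera) > …
Once the price passes $82,400,000, only Calder is left; the hammer falls at Dune's limit of $82,400,000.

Calder wins at $82,400,000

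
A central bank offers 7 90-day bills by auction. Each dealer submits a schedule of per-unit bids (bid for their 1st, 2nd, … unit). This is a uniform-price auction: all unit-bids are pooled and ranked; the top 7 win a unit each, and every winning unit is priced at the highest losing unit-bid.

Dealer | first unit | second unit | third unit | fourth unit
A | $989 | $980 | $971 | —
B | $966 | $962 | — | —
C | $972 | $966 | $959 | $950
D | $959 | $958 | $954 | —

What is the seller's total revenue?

Total revenue: $6,713

All unit-bids, highest first — top 7: 989 (A-1), 980 (A-2), 972 (C-1), 971 (A-3), 966 (B-1), 966 (C-2), 962 (B-2)
First bid not allocated: $959.
Allocation: A 3, B 2, C 2. Every unit priced at $959.
Revenue = 7 × 959 = $6,713.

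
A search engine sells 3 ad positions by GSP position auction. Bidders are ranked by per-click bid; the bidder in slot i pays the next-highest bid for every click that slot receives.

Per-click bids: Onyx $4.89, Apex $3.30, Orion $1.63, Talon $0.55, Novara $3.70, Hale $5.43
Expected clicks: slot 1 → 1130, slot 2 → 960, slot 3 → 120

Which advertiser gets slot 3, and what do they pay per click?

Sorting advertisers: $5.43 (Hale) > $4.89 (Onyx) > $3.70 (Novara) > $3.30 (Apex) > …
Slot 3 goes to the third-ranked bidder, Novara, who pays the next bid down: $3.30/click.

Novara; $3.30 per click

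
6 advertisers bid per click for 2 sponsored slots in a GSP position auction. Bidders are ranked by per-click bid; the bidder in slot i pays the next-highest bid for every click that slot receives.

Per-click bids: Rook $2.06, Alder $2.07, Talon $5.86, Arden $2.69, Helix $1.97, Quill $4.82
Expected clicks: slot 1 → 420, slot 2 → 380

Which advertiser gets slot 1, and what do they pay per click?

Talon; $4.82 per click

Ranked by bid: $5.86 (Talon) > $4.82 (Quill) > $2.69 (Arden) > …
Slot 1 goes to the first-ranked bidder, Talon, who pays the next bid down: $4.82/click.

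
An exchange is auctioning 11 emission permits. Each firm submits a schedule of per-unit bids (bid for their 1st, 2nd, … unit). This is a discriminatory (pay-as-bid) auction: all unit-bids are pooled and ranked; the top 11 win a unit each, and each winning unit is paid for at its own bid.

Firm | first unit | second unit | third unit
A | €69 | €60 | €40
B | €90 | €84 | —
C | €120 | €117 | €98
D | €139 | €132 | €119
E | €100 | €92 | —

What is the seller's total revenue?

Total revenue: €1,160

All unit-bids, highest first — top 11: 139 (D-1), 132 (D-2), 120 (C-1), 119 (D-3), 117 (C-2), 100 (E-1), 98 (C-3), 92 (E-2), 90 (B-1), 84 (B-2), 69 (A-1)
Next rejected bid: €60 (not a price — pay-as-bid).
Each winning unit pays its own bid.
Revenue = 139 + 132 + 120 + 119 + 117 + 100 + 98 + 92 + 90 + 84 + 69 = €1,160.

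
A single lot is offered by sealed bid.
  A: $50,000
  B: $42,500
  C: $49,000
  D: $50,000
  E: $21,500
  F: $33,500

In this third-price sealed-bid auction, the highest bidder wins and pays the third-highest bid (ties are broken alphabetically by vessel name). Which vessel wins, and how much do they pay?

Rule: the highest bidder wins and pays the third-highest bid.
Bids ranked: 50,000 (A) > 50,000 (D) > 49,000 (C) > 42,500 (B) > 33,500 (F) > 21,500 (E)
A and D tie at $50,000; tie-break gives it to A.
A wins; payment is bid #3 in the ranking = $49,000.

A pays $49,000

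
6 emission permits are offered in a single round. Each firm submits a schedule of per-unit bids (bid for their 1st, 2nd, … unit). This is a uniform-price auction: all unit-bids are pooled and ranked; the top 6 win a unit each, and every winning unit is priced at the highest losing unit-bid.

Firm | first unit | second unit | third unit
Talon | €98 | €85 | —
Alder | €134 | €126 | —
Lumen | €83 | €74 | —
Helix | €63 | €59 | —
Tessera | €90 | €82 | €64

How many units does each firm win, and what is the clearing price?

Alder 2, Lumen 1, Talon 2, Tessera 1; clearing price €82

Merging the schedules and taking the best 6: 134 (Alder-1), 126 (Alder-2), 98 (Talon-1), 90 (Tessera-1), 85 (Talon-2), 83 (Lumen-1)
First bid not allocated: €82.
Allocation: Alder 2, Lumen 1, Talon 2, Tessera 1.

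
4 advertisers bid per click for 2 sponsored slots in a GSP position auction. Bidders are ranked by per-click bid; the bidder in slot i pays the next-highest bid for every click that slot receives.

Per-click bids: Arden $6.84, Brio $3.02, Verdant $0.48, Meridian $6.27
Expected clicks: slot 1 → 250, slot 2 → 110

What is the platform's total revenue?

Ranked by bid: $6.84 (Arden) > $6.27 (Meridian) > $3.02 (Brio) > …
Slot 1: Arden pays $6.27 × 250 = $1567.50
Slot 2: Meridian pays $3.02 × 110 = $332.20
Total = $1899.70

Total revenue: $1899.70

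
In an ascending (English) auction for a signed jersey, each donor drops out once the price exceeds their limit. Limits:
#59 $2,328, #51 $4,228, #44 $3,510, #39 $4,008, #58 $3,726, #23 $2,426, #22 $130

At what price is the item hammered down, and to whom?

Limits in order: 4,228 (#51) > 4,008 (#39) > 3,726 (#58) > 3,510 (#44) > 2,426 (#23) > 2,328 (#59) > …
Once the price passes $4,008, only #51 is left; the hammer falls at #39's limit of $4,008.

#51 wins at $4,008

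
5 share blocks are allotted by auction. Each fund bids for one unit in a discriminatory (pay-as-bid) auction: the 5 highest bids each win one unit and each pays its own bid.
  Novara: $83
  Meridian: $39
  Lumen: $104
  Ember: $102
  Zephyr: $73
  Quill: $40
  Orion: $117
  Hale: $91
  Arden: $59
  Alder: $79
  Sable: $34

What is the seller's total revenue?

Sorting: 117 (Orion), 104 (Lumen), 102 (Ember), 91 (Hale), 83 (Novara), 79 (Alder), 73 (Zephyr), …
Winners (5 units): Orion, Lumen, Ember, Hale, Novara.
Total revenue = 117 + 104 + 102 + 91 + 83 = $497.

Total revenue: $497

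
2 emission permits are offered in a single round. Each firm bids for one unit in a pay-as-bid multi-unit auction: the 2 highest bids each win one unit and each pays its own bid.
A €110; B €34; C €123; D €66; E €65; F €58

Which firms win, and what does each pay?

C €123, A €110

Ordering the bids: 123 (C), 110 (A), 66 (D), 65 (E), …
Top 2: C, A.
Each winner pays its own bid: C €123, A €110.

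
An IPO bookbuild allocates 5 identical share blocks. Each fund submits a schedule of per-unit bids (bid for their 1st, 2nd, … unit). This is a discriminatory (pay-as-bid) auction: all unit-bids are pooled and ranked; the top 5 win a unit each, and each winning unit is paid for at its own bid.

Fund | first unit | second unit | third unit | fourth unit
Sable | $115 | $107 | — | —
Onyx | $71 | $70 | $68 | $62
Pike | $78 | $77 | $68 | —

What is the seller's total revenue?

Total revenue: $448

Merging the schedules and taking the best 5: 115 (Sable-1), 107 (Sable-2), 78 (Pike-1), 77 (Pike-2), 71 (Onyx-1)
Next rejected bid: $70 (not a price — pay-as-bid).
Each winning unit pays its own bid.
Revenue = 115 + 107 + 78 + 77 + 71 = $448.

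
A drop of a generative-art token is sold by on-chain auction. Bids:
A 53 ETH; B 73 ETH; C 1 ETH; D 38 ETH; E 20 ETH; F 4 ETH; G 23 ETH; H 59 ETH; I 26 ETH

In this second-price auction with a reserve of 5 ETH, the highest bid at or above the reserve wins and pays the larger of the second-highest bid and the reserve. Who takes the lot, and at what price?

B pays 59 ETH

Bids in order: 73 (B) > 59 (H) > 53 (A) > 38 (D) > 26 (I) > 23 (G) > …
B has the top bid at or above the reserve (73 ETH).
Second-highest bid 59 ETH exceeds the reserve 5 ETH → payment 59 ETH.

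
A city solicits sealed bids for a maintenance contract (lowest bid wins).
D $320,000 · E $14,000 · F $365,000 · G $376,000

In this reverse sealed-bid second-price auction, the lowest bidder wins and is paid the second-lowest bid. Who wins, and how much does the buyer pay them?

E is paid $320,000

Bids in order: 14,000 (E) < 320,000 (D) < 365,000 (F) < 376,000 (G)
E is lowest; is paid the second-lowest bid, $320,000.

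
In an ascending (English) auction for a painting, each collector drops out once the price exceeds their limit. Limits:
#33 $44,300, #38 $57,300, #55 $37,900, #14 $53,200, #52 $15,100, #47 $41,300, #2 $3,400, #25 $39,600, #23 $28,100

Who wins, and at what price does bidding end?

#38 wins at $53,200

Ascending (English) auction: the price rises until one bidder remains; the winner pays the price at which the last rival dropped out.
Sorting limits: 57,300 (#38) > 53,200 (#14) > 44,300 (#33) > 41,300 (#47) > 39,600 (#25) > 37,900 (#55) > …
#14 is the last rival to drop out, at $53,200; #38 remains and wins at that price.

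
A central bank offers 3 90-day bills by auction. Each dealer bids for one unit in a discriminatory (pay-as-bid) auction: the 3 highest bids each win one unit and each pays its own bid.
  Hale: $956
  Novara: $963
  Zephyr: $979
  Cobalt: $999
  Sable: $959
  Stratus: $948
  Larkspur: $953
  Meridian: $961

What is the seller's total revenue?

Ordering the bids: 999 (Cobalt), 979 (Zephyr), 963 (Novara), 961 (Meridian), 959 (Sable), …
Top 3: Cobalt, Zephyr, Novara.
Total revenue = 999 + 979 + 963 = $2,941.

Total revenue: $2,941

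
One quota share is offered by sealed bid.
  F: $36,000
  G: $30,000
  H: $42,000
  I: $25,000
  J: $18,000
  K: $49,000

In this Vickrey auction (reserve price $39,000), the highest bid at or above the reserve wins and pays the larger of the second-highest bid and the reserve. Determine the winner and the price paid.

K pays $42,000

Bids ranked: 49,000 (K) > 42,000 (H) > 36,000 (F) > 30,000 (G) > 25,000 (I) > 18,000 (J)
Highest eligible bid: K at $49,000.
max(second-highest $42,000, reserve $39,000) = $42,000; the reserve does not bind.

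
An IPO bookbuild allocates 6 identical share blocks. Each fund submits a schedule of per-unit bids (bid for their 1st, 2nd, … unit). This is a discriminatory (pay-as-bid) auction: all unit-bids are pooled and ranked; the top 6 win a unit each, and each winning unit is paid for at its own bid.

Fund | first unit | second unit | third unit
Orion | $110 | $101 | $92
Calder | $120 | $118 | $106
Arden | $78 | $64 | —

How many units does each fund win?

Calder 3, Orion 3

Pooled unit-bids ranked (top 6): 120 (Calder-1), 118 (Calder-2), 110 (Orion-1), 106 (Calder-3), 101 (Orion-2), 92 (Orion-3)
Next rejected bid: $78 (not a price — pay-as-bid).
Allocation: Calder 3, Orion 3.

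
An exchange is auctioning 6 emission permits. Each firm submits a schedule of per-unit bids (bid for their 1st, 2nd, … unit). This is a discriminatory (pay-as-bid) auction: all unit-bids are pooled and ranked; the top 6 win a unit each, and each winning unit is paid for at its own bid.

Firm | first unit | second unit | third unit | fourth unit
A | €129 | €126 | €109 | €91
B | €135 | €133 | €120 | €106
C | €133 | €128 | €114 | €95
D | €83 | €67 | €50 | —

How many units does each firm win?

Merging the schedules and taking the best 6: 135 (B-1), 133 (B-2), 133 (C-1), 129 (A-1), 128 (C-2), 126 (A-2)
Next rejected bid: €120 (not a price — pay-as-bid).
Allocation: A 2, B 2, C 2.

A 2, B 2, C 2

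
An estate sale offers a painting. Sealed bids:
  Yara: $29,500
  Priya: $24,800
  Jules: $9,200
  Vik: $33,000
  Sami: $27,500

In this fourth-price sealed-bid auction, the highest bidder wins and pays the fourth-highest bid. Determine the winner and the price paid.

Bids in order: 33,000 (Vik) > 29,500 (Yara) > 27,500 (Sami) > 24,800 (Priya) > 9,200 (Jules)
Vik is highest; pays the fourth-highest bid, $24,800.

Vik pays $24,800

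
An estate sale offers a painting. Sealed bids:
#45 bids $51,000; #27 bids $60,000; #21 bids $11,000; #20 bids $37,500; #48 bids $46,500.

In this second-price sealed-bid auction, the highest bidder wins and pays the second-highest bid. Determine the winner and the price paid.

Bids in order: 60,000 (#27) > 51,000 (#45) > 46,500 (#48) > 37,500 (#20) > 11,000 (#21)
#27 is highest; pays the second-highest bid, $51,000.

#27 pays $51,000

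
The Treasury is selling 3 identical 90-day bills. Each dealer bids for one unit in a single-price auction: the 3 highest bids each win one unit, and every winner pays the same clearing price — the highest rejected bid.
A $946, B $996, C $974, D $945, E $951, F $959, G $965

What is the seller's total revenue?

Bids ranked high→low: 996 (B), 974 (C), 965 (G), 959 (F), 951 (E), …
The 3 highest are B, C, G.
Clearing price = highest rejected bid = $959.
Total revenue = 3 × $959 = $2,877.

Total revenue: $2,877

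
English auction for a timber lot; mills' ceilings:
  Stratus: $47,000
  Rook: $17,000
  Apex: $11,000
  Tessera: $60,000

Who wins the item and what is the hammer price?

Open ascending-bid auction: the price rises until one bidder remains; the winner pays the price at which the last rival dropped out.
Sorting limits: 60,000 (Tessera) > 47,000 (Stratus) > 17,000 (Rook) > 11,000 (Apex)
Once the price passes $47,000, only Tessera is left; the hammer falls at Stratus's limit of $47,000.

Tessera wins at $47,000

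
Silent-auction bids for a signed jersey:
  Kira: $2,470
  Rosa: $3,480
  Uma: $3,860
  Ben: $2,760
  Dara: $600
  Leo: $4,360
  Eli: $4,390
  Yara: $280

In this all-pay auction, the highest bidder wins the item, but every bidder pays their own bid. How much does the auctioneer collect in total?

Sorting bids: 4,390 (Eli) > 4,360 (Leo) > 3,860 (Uma) > 3,480 (Rosa) > 2,760 (Ben) > 2,470 (Kira) > …
Eli wins with the top bid; all bids are sunk regardless.
Every bidder forfeits their bid regardless of winning.
Revenue = 2,470 + 3,480 + 3,860 + 2,760 + 600 + 4,360 + 4,390 + 280 = $22,200.

Total revenue: $22,200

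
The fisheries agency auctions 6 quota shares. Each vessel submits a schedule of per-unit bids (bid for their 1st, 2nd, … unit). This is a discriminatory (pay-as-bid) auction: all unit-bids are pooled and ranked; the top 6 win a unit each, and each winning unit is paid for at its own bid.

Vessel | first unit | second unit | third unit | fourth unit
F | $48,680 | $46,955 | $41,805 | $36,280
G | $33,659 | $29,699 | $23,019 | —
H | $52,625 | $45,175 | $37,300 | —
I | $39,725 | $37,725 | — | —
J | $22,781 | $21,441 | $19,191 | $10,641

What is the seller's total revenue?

Total revenue: $274,965

Merging the schedules and taking the best 6: 52,625 (H-1), 48,680 (F-1), 46,955 (F-2), 45,175 (H-2), 41,805 (F-3), 39,725 (I-1)
Next rejected bid: $37,725 (not a price — pay-as-bid).
Each winning unit pays its own bid.
Revenue = 52,625 + 48,680 + 46,955 + 45,175 + 41,805 + 39,725 = $274,965.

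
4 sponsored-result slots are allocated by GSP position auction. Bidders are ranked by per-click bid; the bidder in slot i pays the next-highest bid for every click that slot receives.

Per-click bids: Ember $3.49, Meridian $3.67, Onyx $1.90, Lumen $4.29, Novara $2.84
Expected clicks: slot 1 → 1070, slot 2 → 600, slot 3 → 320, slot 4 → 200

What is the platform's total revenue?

Per-click bids in order: $4.29 (Lumen) > $3.67 (Meridian) > $3.49 (Ember) > $2.84 (Novara) > $1.90 (Onyx)
Slot 1: Lumen pays $3.67 × 1070 = $3926.90
Slot 2: Meridian pays $3.49 × 600 = $2094.00
Slot 3: Ember pays $2.84 × 320 = $908.80
Slot 4: Novara pays $1.90 × 200 = $380.00
Total = $7309.70

Total revenue: $7309.70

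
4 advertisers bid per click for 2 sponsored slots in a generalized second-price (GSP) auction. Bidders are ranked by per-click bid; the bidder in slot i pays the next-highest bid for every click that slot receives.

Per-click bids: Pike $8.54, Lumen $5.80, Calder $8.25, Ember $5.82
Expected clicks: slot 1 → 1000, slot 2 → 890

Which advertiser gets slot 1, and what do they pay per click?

Pike; $8.25 per click

Per-click bids in order: $8.54 (Pike) > $8.25 (Calder) > $5.82 (Ember) > …
Slot 1 goes to the first-ranked bidder, Pike, who pays the next bid down: $8.25/click.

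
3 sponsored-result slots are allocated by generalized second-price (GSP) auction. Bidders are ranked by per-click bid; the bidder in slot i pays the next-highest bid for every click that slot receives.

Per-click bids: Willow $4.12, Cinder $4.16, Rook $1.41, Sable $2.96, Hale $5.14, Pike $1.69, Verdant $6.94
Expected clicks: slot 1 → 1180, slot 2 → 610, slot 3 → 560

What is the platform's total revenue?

Sorting advertisers: $6.94 (Verdant) > $5.14 (Hale) > $4.16 (Cinder) > $4.12 (Willow) > …
Slot 1: Verdant pays $5.14 × 1180 = $6065.20
Slot 2: Hale pays $4.16 × 610 = $2537.60
Slot 3: Cinder pays $4.12 × 560 = $2307.20
Total = $10910.00

Total revenue: $10910.00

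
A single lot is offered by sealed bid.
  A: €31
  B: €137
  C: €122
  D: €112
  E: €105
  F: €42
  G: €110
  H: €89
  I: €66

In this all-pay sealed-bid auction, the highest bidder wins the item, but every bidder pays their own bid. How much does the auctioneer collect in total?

Total revenue: €814

Bids ranked: 137 (B) > 122 (C) > 112 (D) > 110 (G) > 105 (E) > 89 (H) > …
Every bidder forfeits their bid regardless of winning.
Revenue = 31 + 137 + 122 + 112 + 105 + 42 + 110 + 89 + 66 = €814.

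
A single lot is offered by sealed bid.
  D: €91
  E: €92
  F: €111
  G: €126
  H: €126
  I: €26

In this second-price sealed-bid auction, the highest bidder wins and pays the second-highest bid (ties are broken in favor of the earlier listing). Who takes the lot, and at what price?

G pays €126

Bids ranked: 126 (G) > 126 (H) > 111 (F) > 92 (E) > 91 (D) > 26 (I)
Tie at €126 → G wins by tie-break.
Second-price: G pays H's bid of €126.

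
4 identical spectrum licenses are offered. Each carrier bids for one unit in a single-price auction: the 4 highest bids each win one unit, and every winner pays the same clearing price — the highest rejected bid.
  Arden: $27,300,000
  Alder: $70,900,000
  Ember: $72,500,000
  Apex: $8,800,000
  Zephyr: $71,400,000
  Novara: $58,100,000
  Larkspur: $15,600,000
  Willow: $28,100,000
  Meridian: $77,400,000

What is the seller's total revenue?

Total revenue: $232,400,000

Bids ranked high→low: 77,400,000 (Meridian), 72,500,000 (Ember), 71,400,000 (Zephyr), 70,900,000 (Alder), 58,100,000 (Novara), 28,100,000 (Willow), …
The 4 highest are Meridian, Ember, Zephyr, Alder.
Highest unsuccessful bid: $58,100,000 → clearing price.
Total revenue = 4 × $58,100,000 = $232,400,000.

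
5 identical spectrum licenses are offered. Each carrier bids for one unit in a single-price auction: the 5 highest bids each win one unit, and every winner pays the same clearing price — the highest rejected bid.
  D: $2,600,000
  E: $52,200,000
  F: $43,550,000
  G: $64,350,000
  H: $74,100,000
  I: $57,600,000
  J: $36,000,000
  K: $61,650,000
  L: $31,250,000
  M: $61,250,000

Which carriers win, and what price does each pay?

H, G, K, M, I; each pays $52,200,000

Bids ranked high→low: 74,100,000 (H), 64,350,000 (G), 61,650,000 (K), 61,250,000 (M), 57,600,000 (I), 52,200,000 (E), 43,550,000 (F), …
Top 5: H, G, K, M, I.
Highest unsuccessful bid: $52,200,000 → clearing price.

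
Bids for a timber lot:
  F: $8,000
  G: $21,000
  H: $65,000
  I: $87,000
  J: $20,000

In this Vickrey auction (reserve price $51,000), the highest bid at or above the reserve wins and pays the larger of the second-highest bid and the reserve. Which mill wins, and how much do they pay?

Rule: the highest bid at or above the reserve wins and pays the larger of the second-highest bid and the reserve.
Bids in order: 87,000 (I) > 65,000 (H) > 21,000 (G) > 20,000 (J) > 8,000 (F)
Highest eligible bid: I at $87,000.
max(second-highest $65,000, reserve $51,000) = $65,000; the reserve does not bind.

I pays $65,000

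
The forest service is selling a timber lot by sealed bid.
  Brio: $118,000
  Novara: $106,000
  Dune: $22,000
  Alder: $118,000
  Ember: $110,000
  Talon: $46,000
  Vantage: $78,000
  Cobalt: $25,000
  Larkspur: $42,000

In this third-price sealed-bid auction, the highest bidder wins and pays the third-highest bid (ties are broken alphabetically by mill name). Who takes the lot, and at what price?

Bids ranked: 118,000 (Alder) > 118,000 (Brio) > 110,000 (Ember) > 106,000 (Novara) > 78,000 (Vantage) > 46,000 (Talon) > …
Alder and Brio tie at $118,000; tie-break gives it to Alder.
Alder is highest; pays the third-highest bid, $110,000.

Alder pays $110,000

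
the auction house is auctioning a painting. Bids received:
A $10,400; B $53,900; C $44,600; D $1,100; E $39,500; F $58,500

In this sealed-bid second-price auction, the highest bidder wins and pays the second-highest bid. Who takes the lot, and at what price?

Bids ranked: 58,500 (F) > 53,900 (B) > 44,600 (C) > 39,500 (E) > 10,400 (A) > 1,100 (D)
F is highest; pays the second-highest bid, $53,900.

F pays $53,900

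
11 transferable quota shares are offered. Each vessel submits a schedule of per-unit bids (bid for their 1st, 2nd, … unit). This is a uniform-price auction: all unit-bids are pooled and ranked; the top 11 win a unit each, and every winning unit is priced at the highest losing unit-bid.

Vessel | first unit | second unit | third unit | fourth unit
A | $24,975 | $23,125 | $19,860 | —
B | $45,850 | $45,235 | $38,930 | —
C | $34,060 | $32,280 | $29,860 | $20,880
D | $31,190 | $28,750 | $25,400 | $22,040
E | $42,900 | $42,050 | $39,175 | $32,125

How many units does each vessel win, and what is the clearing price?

Merging the schedules and taking the best 11: 45,850 (B-1), 45,235 (B-2), 42,900 (E-1), 42,050 (E-2), 39,175 (E-3), 38,930 (B-3), 34,060 (C-1), 32,280 (C-2), 32,125 (E-4), 31,190 (D-1), 29,860 (C-3)
The (k+1)-th unit-bid is $28,750.
Allocation: B 3, C 3, D 1, E 4.

B 3, C 3, D 1, E 4; clearing price $28,750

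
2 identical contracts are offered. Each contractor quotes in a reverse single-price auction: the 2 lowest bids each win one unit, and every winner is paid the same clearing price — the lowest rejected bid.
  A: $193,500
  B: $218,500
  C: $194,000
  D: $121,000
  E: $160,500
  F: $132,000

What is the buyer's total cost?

Sorting: 121,000 (D), 132,000 (F), 160,500 (E), 193,500 (A), …
Lowest 2: D, F.
Lowest unsuccessful bid: $160,500 → clearing price.
Total cost = 2 × $160,500 = $321,000.

Total cost: $321,000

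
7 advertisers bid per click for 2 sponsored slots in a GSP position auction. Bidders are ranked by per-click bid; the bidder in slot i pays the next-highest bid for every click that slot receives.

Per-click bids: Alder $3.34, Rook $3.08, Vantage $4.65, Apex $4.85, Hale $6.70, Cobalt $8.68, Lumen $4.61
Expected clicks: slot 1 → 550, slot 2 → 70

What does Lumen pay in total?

Lumen pays $0.00

Ranked by bid: $8.68 (Cobalt) > $6.70 (Hale) > $4.85 (Apex) > …
Lumen ranks below slot 2 → no slot, pays nothing.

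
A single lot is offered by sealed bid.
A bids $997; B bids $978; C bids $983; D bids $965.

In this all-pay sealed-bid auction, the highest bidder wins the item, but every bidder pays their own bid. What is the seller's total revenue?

Total revenue: $3,923

Bids in order: 997 (A) > 983 (C) > 978 (B) > 965 (D)
A wins with the top bid; all bids are sunk regardless.
Every bidder forfeits their bid regardless of winning.
Revenue = 997 + 978 + 983 + 965 = $3,923.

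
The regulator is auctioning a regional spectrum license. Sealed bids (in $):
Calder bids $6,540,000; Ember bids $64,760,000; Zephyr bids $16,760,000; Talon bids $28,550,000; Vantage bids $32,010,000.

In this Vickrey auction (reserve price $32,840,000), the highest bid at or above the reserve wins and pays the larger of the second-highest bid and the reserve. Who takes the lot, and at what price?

Rule: the highest bid at or above the reserve wins and pays the larger of the second-highest bid and the reserve.
Bids in order: 64,760,000 (Ember) > 32,010,000 (Vantage) > 28,550,000 (Talon) > 16,760,000 (Zephyr) > 6,540,000 (Calder)
Ember has the top bid at or above the reserve ($64,760,000).
max(second-highest $32,010,000, reserve $32,840,000) = $32,840,000.

Ember pays $32,840,000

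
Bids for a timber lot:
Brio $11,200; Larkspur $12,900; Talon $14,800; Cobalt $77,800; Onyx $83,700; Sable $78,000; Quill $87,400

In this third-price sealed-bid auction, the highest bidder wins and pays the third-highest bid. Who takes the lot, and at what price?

Quill pays $78,000

Third-price sealed-bid auction: the highest bidder wins and pays the third-highest bid.
Bids in order: 87,400 (Quill) > 83,700 (Onyx) > 78,000 (Sable) > 77,800 (Cobalt) > 14,800 (Talon) > 12,900 (Larkspur) > …
Quill is highest; pays the third-highest bid, $78,000.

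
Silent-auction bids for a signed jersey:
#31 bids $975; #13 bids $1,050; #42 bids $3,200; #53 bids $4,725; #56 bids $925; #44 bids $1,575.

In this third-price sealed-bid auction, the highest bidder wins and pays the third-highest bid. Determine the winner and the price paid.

Bids ranked: 4,725 (#53) > 3,200 (#42) > 1,575 (#44) > 1,050 (#13) > 975 (#31) > 925 (#56)
#53 wins; payment is bid #3 in the ranking = $1,575.

#53 pays $1,575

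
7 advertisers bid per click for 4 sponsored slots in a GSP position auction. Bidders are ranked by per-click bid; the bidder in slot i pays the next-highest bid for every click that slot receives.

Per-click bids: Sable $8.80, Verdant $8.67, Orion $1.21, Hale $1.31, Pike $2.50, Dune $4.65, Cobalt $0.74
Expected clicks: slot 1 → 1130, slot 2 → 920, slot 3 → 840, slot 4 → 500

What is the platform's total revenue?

Sorting advertisers: $8.80 (Sable) > $8.67 (Verdant) > $4.65 (Dune) > $2.50 (Pike) > $1.31 (Hale) > …
Slot 1: Sable pays $8.67 × 1130 = $9797.10
Slot 2: Verdant pays $4.65 × 920 = $4278.00
Slot 3: Dune pays $2.50 × 840 = $2100.00
Slot 4: Pike pays $1.31 × 500 = $655.00
Total = $16830.10

Total revenue: $16830.10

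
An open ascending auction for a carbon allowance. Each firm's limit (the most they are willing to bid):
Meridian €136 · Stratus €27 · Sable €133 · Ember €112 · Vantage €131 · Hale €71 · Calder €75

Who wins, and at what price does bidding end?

Meridian wins at €133

Sorting limits: 136 (Meridian) > 133 (Sable) > 131 (Vantage) > 112 (Ember) > 75 (Calder) > 71 (Hale) > …
Sable is the last rival to drop out, at €133; Meridian remains and wins at that price.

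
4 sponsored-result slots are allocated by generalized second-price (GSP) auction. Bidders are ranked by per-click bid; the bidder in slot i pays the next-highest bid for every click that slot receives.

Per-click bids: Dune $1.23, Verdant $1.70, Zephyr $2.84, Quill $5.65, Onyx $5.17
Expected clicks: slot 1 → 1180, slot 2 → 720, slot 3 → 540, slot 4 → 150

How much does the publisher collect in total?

Sorting advertisers: $5.65 (Quill) > $5.17 (Onyx) > $2.84 (Zephyr) > $1.70 (Verdant) > $1.23 (Dune)
Slot 1: Quill pays $5.17 × 1180 = $6100.60
Slot 2: Onyx pays $2.84 × 720 = $2044.80
Slot 3: Zephyr pays $1.70 × 540 = $918.00
Slot 4: Verdant pays $1.23 × 150 = $184.50
Total = $9247.90

Total revenue: $9247.90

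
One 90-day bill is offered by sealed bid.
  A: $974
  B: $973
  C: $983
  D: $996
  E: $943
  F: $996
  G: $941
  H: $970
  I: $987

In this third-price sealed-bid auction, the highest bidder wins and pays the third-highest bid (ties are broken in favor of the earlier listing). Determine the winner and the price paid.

D pays $987

Sorting bids: 996 (D) > 996 (F) > 987 (I) > 983 (C) > 974 (A) > 973 (B) > …
D and F tie at $996; tie-break gives it to D.
D wins; payment is bid #3 in the ranking = $987.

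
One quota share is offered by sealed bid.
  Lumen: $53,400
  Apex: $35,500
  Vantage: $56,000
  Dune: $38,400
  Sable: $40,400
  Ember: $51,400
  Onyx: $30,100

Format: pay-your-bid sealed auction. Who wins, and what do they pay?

Pay-your-bid sealed auction: the highest bidder wins and pays their own bid.
Sorting bids: 56,000 (Vantage) > 53,400 (Lumen) > 51,400 (Ember) > 40,400 (Sable) > 38,400 (Dune) > 35,500 (Apex) > …
Vantage has the highest bid and pays exactly that: $56,000.

Vantage pays $56,000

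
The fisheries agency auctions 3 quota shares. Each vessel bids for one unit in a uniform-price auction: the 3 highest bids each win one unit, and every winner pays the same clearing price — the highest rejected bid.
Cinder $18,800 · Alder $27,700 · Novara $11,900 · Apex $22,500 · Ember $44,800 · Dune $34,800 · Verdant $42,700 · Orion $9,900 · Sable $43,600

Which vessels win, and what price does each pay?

Ember, Sable, Verdant; each pays $34,800

Sorting: 44,800 (Ember), 43,600 (Sable), 42,700 (Verdant), 34,800 (Dune), 27,700 (Alder), …
Top 3: Ember, Sable, Verdant.
Highest unsuccessful bid: $34,800 → clearing price.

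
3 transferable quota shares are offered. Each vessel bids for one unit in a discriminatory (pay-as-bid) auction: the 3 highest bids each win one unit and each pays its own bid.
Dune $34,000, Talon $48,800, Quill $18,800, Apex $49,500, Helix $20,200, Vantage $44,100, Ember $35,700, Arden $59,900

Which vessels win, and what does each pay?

Arden $59,900, Apex $49,500, Talon $48,800

Ordering the bids: 59,900 (Arden), 49,500 (Apex), 48,800 (Talon), 44,100 (Vantage), 35,700 (Ember), …
Winners (3 units): Arden, Apex, Talon.
Each winner pays its own bid: Arden $59,900, Apex $49,500, Talon $48,800.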